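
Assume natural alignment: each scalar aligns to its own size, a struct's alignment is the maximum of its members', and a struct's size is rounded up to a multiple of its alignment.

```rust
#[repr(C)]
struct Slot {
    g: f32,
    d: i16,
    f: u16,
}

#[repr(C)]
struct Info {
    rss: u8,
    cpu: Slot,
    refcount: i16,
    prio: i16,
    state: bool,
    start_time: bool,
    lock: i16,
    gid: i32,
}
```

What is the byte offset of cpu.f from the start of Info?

10

Slot: @0: g [4B, align 4] → 4; @4: d [2B, align 2] → 6; @6: f [2B, align 2] → 8; size 8, align 4
@0: rss [1B, align 1] → 1
+3 pad (align 4)
@4: cpu [8B, align 4] → 12
within Slot: f at 6
4 + 6 = 10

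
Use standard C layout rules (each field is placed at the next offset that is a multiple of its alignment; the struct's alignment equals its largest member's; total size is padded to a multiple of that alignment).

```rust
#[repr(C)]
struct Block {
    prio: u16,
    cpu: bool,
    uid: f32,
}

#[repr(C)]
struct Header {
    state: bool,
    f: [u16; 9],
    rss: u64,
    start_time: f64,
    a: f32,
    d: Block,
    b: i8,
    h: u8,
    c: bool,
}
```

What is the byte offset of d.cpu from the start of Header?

Block: @0: prio [2B, align 2] → 2; @2: cpu [1B, align 1] → 3; +1 pad (align 4); @4: uid [4B, align 4] → 8; size 8, align 4
@0: state [1B, align 1] → 1
+1 pad (align 2)
@2: f [18B, align 2] → 20
+4 pad (align 8)
@24: rss [8B, align 8] → 32
@32: start_time [8B, align 8] → 40
@40: a [4B, align 4] → 44
@44: d [8B, align 4] → 52
within Block: cpu at 2
44 + 2 = 46

46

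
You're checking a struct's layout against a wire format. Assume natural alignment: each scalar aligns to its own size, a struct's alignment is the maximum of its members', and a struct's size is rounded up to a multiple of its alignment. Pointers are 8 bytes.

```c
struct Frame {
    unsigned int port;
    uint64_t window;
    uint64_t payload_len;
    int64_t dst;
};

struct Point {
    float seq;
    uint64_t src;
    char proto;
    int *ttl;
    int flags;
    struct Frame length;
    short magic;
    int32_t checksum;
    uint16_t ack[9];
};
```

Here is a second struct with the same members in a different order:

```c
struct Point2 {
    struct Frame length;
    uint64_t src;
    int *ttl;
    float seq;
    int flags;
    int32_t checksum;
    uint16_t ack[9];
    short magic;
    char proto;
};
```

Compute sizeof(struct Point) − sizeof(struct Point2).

Frame: @0: port [4B, align 4] → 4; +4 pad (align 8); @8: window [8B, align 8] → 16; @16: payload_len [8B, align 8] → 24; @24: dst [8B, align 8] → 32; size 32, align 8
@0: seq [4B, align 4] → 4
+4 pad (align 8)
@8: src [8B, align 8] → 16
@16: proto [1B, align 1] → 17
+7 pad (align 8)
@24: ttl [8B, align 8] → 32
@32: flags [4B, align 4] → 36
+4 pad (align 8)
@40: length [32B, align 8] → 72
@72: magic [2B, align 2] → 74
+2 pad (align 4)
@76: checksum [4B, align 4] → 80
@80: ack [18B, align 2] → 98
+6 tail pad (align 8)
size 104, align 8
— Point2 —
@0: length [32B, align 8] → 32
@32: src [8B, align 8] → 40
@40: ttl [8B, align 8] → 48
@48: seq [4B, align 4] → 52
@52: flags [4B, align 4] → 56
@56: checksum [4B, align 4] → 60
@60: ack [18B, align 2] → 78
@78: magic [2B, align 2] → 80
@80: proto [1B, align 1] → 81
+7 tail pad (align 8)
size 88, align 8
104 − 88 = 16

16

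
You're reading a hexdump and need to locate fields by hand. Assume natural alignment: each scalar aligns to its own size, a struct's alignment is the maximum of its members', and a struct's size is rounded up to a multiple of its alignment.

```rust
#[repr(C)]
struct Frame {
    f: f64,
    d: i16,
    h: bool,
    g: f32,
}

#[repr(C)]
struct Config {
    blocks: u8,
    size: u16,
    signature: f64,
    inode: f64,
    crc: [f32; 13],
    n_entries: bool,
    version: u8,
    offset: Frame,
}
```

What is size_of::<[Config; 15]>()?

Frame: 0..8  f  (8B, 8-aligned); 8..10  d  (2B, 2-aligned); 10..11  h  (1B, 1-aligned); 11..12  -- padding (1B); 12..16  g  (4B, 4-aligned); sizeof = 16, alignof = 8
0..1  blocks  (1B, 1-aligned)
1..2  -- padding (1B)
2..4  size  (2B, 2-aligned)
4..8  -- padding (4B)
8..16  signature  (8B, 8-aligned)
16..24  inode  (8B, 8-aligned)
24..76  crc  (52B, 4-aligned)
76..77  n_entries  (1B, 1-aligned)
77..78  version  (1B, 1-aligned)
78..80  -- padding (2B)
80..96  offset  (16B, 8-aligned)
sizeof = 96, alignof = 8
array of 15: 15 × 96 = 1440

1440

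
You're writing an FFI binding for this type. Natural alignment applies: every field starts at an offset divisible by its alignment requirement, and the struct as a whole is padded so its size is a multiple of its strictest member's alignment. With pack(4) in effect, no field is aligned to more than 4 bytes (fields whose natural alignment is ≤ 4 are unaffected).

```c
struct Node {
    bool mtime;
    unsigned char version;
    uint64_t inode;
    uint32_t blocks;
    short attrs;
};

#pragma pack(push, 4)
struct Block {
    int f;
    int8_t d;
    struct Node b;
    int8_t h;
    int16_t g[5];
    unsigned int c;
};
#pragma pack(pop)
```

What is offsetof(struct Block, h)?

Node: @0: mtime [1B, align 1] → 1; @1: version [1B, align 1] → 2; +6 pad (align 8); @8: inode [8B, align 8] → 16; @16: blocks [4B, align 4] → 20; @20: attrs [2B, align 2] → 22; +2 tail pad (align 8); size 24, align 8
@0: f [4B, align 4] → 4
@4: d [1B, align 1] → 5
+3 pad (align 4)
@8: b [24B, align 4] → 32
@32: h [1B, align 1] → 33

32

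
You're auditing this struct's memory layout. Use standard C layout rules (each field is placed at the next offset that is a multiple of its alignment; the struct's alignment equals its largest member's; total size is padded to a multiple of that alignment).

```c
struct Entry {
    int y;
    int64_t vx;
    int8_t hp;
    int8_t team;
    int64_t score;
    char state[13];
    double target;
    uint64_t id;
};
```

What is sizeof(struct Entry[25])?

y at 0 (size 4, align 4) → ends 4
pad 4 to align 8 for vx
vx at 8 (size 8, align 8) → ends 16
hp at 16 (size 1, align 1) → ends 17
team at 17 (size 1, align 1) → ends 18
pad 6 to align 8 for score
score at 24 (size 8, align 8) → ends 32
state at 32 (size 13, align 1) → ends 45
pad 3 to align 8 for target
target at 48 (size 8, align 8) → ends 56
id at 56 (size 8, align 8) → ends 64
total 64 bytes, alignment 8
array of 25: 25 × 64 = 1600

1600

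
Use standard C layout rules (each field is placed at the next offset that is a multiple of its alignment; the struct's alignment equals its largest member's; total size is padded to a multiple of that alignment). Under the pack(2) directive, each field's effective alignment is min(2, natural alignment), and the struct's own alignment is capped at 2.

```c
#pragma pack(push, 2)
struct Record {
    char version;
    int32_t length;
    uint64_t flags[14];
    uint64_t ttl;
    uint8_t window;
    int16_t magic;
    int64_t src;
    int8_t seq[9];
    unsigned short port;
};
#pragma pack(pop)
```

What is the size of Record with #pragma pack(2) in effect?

@0: version [1B, align 1] → 1
+1 pad (align 2)
@2: length [4B, align 2] → 6
@6: flags [112B, align 2] → 118
@118: ttl [8B, align 2] → 126
@126: window [1B, align 1] → 127
+1 pad (align 2)
@128: magic [2B, align 2] → 130
@130: src [8B, align 2] → 138
@138: seq [9B, align 1] → 147
+1 pad (align 2)
@148: port [2B, align 2] → 150
size 150, align 2

150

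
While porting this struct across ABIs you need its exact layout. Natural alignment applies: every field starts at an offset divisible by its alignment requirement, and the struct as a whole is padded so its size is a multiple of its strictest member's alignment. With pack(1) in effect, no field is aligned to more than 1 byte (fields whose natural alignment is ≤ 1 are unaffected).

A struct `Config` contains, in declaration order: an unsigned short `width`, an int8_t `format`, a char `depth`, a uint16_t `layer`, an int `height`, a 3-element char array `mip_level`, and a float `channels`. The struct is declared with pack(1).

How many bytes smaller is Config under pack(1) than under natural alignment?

3

natural layout:
  0..2  width  (2B, 2-aligned)
  2..3  format  (1B, 1-aligned)
  3..4  depth  (1B, 1-aligned)
  4..6  layer  (2B, 2-aligned)
  6..8  -- padding (2B)
  8..12  height  (4B, 4-aligned)
  12..15  mip_level  (3B, 1-aligned)
  15..16  -- padding (1B)
  16..20  channels  (4B, 4-aligned)
  sizeof = 20, alignof = 4
packed(1) layout:
  0..2  width  (2B, 1-aligned)
  2..3  format  (1B, 1-aligned)
  3..4  depth  (1B, 1-aligned)
  4..6  layer  (2B, 1-aligned)
  6..10  height  (4B, 1-aligned)
  10..13  mip_level  (3B, 1-aligned)
  13..17  channels  (4B, 1-aligned)
  sizeof = 17, alignof = 1
20 − 17 = 3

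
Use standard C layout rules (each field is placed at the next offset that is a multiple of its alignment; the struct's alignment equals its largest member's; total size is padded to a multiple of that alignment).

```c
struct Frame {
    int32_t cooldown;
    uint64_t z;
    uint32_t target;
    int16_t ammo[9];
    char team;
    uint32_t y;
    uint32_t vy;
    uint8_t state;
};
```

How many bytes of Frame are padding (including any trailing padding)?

12

cooldown at 0 (size 4, align 4) → ends 4
pad 4 to align 8 for z
z at 8 (size 8, align 8) → ends 16
target at 16 (size 4, align 4) → ends 20
ammo at 20 (size 18, align 2) → ends 38
team at 38 (size 1, align 1) → ends 39
pad 1 to align 4 for y
y at 40 (size 4, align 4) → ends 44
vy at 44 (size 4, align 4) → ends 48
state at 48 (size 1, align 1) → ends 49
tail pad 7 to reach multiple of 8
total 56 bytes, alignment 8
data bytes 44, size 56 → padding 12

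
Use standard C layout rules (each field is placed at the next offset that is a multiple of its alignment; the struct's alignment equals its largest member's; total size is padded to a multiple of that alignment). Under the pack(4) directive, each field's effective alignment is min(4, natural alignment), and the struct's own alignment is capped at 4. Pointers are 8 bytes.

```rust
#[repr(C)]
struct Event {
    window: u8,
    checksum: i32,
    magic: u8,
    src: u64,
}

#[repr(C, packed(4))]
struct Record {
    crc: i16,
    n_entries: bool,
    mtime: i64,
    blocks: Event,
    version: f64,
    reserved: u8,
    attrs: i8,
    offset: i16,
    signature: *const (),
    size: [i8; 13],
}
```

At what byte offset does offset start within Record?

Event: @0: window [1B, align 1] → 1; +3 pad (align 4); @4: checksum [4B, align 4] → 8; @8: magic [1B, align 1] → 9; +7 pad (align 8); @16: src [8B, align 8] → 24; size 24, align 8
@0: crc [2B, align 2] → 2
@2: n_entries [1B, align 1] → 3
+1 pad (align 4)
@4: mtime [8B, align 4] → 12
@12: blocks [24B, align 4] → 36
@36: version [8B, align 4] → 44
@44: reserved [1B, align 1] → 45
@45: attrs [1B, align 1] → 46
@46: offset [2B, align 2] → 48

46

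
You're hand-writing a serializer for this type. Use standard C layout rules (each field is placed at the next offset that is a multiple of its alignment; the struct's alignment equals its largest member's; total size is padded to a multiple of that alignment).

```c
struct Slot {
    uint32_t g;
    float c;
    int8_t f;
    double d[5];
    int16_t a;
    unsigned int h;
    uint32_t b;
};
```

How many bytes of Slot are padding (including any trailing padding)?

13

@0: g [4B, align 4] → 4
@4: c [4B, align 4] → 8
@8: f [1B, align 1] → 9
+7 pad (align 8)
@16: d [40B, align 8] → 56
@56: a [2B, align 2] → 58
+2 pad (align 4)
@60: h [4B, align 4] → 64
@64: b [4B, align 4] → 68
+4 tail pad (align 8)
size 72, align 8
data bytes 59, size 72 → padding 13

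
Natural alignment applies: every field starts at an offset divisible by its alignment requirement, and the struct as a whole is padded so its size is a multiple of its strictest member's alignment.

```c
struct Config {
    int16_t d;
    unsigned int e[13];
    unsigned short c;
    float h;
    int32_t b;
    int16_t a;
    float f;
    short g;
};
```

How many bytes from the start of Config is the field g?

@0: d [2B, align 2] → 2
+2 pad (align 4)
@4: e [52B, align 4] → 56
@56: c [2B, align 2] → 58
+2 pad (align 4)
@60: h [4B, align 4] → 64
@64: b [4B, align 4] → 68
@68: a [2B, align 2] → 70
+2 pad (align 4)
@72: f [4B, align 4] → 76
@76: g [2B, align 2] → 78

76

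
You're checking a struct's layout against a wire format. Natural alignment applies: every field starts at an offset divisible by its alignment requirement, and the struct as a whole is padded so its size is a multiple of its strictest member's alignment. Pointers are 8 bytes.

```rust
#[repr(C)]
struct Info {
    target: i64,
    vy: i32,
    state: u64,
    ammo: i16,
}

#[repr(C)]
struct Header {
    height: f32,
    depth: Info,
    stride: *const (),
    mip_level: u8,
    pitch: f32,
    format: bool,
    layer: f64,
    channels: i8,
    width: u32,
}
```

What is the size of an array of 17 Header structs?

1360

Info: 0..8  target  (8B, 8-aligned); 8..12  vy  (4B, 4-aligned); 12..16  -- padding (4B); 16..24  state  (8B, 8-aligned); 24..26  ammo  (2B, 2-aligned); 26..32  -- tail padding (6B); sizeof = 32, alignof = 8
0..4  height  (4B, 4-aligned)
4..8  -- padding (4B)
8..40  depth  (32B, 8-aligned)
40..48  stride  (8B, 8-aligned)
48..49  mip_level  (1B, 1-aligned)
49..52  -- padding (3B)
52..56  pitch  (4B, 4-aligned)
56..57  format  (1B, 1-aligned)
57..64  -- padding (7B)
64..72  layer  (8B, 8-aligned)
72..73  channels  (1B, 1-aligned)
73..76  -- padding (3B)
76..80  width  (4B, 4-aligned)
sizeof = 80, alignof = 8
array of 17: 17 × 80 = 1360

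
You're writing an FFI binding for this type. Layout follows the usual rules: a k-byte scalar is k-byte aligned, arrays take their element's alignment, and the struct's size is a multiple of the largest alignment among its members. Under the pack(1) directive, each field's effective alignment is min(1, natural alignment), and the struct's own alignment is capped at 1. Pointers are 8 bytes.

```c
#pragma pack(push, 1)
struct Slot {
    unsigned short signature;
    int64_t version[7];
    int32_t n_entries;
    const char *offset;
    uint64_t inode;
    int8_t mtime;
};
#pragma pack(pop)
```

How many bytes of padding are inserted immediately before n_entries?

signature at 0 (size 2, align 1) → ends 2
version at 2 (size 56, align 1) → ends 58
n_entries at 58 (size 4, align 1) → ends 62

0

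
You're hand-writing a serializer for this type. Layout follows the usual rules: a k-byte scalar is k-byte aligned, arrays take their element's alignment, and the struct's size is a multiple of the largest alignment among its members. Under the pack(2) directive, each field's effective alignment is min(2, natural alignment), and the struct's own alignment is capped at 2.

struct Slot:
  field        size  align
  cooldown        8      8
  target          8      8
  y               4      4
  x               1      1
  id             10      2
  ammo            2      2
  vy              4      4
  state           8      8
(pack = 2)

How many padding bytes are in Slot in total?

1

0..8  cooldown  (8B, 2-aligned)
8..16  target  (8B, 2-aligned)
16..20  y  (4B, 2-aligned)
20..21  x  (1B, 1-aligned)
21..22  -- padding (1B)
22..32  id  (10B, 2-aligned)
32..34  ammo  (2B, 2-aligned)
34..38  vy  (4B, 2-aligned)
38..46  state  (8B, 2-aligned)
sizeof = 46, alignof = 2
data bytes 45, size 46 → padding 1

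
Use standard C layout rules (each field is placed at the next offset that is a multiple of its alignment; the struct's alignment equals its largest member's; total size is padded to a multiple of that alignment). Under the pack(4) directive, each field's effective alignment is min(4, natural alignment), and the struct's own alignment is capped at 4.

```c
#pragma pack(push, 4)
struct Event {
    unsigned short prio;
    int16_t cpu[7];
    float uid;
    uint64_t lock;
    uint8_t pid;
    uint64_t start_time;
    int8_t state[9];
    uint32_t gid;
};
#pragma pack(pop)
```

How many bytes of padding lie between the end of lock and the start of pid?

0

0..2  prio  (2B, 2-aligned)
2..16  cpu  (14B, 2-aligned)
16..20  uid  (4B, 4-aligned)
20..28  lock  (8B, 4-aligned)
28..29  pid  (1B, 1-aligned)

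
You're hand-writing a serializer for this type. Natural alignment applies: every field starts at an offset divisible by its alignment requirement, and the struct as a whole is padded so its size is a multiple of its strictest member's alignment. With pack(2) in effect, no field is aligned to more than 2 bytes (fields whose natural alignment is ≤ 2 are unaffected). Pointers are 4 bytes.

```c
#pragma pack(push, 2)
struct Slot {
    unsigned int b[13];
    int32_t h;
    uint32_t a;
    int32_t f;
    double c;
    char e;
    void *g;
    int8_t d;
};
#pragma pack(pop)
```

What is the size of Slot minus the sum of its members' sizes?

b at 0 (size 52, align 2) → ends 52
h at 52 (size 4, align 2) → ends 56
a at 56 (size 4, align 2) → ends 60
f at 60 (size 4, align 2) → ends 64
c at 64 (size 8, align 2) → ends 72
e at 72 (size 1, align 1) → ends 73
pad 1 to align 2 for g
g at 74 (size 4, align 2) → ends 78
d at 78 (size 1, align 1) → ends 79
tail pad 1 to reach multiple of 2
total 80 bytes, alignment 2
data bytes 78, size 80 → padding 2

2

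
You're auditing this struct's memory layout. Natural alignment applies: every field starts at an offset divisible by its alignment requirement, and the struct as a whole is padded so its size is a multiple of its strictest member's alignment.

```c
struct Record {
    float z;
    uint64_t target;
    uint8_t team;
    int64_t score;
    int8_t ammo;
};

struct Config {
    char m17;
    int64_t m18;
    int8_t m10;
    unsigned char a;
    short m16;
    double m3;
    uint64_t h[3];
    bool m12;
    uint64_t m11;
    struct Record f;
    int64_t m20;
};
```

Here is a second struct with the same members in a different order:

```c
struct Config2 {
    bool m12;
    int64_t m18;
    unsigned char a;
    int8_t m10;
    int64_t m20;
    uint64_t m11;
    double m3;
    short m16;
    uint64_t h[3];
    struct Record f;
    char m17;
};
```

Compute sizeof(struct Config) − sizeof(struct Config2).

Record: @0: z [4B, align 4] → 4; +4 pad (align 8); @8: target [8B, align 8] → 16; @16: team [1B, align 1] → 17; +7 pad (align 8); @24: score [8B, align 8] → 32; @32: ammo [1B, align 1] → 33; +7 tail pad (align 8); size 40, align 8
@0: m17 [1B, align 1] → 1
+7 pad (align 8)
@8: m18 [8B, align 8] → 16
@16: m10 [1B, align 1] → 17
@17: a [1B, align 1] → 18
@18: m16 [2B, align 2] → 20
+4 pad (align 8)
@24: m3 [8B, align 8] → 32
@32: h [24B, align 8] → 56
@56: m12 [1B, align 1] → 57
+7 pad (align 8)
@64: m11 [8B, align 8] → 72
@72: f [40B, align 8] → 112
@112: m20 [8B, align 8] → 120
size 120, align 8
— Config2 —
@0: m12 [1B, align 1] → 1
+7 pad (align 8)
@8: m18 [8B, align 8] → 16
@16: a [1B, align 1] → 17
@17: m10 [1B, align 1] → 18
+6 pad (align 8)
@24: m20 [8B, align 8] → 32
@32: m11 [8B, align 8] → 40
@40: m3 [8B, align 8] → 48
@48: m16 [2B, align 2] → 50
+6 pad (align 8)
@56: h [24B, align 8] → 80
@80: f [40B, align 8] → 120
@120: m17 [1B, align 1] → 121
+7 tail pad (align 8)
size 128, align 8
120 − 128 = -8

-8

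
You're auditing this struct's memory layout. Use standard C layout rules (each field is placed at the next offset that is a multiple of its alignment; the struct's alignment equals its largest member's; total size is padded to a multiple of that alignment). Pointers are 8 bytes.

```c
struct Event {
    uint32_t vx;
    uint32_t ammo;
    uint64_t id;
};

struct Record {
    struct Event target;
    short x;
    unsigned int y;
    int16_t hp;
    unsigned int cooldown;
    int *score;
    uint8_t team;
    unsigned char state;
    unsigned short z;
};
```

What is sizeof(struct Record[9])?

432

Event: vx at 0 (size 4, align 4) → ends 4; ammo at 4 (size 4, align 4) → ends 8; id at 8 (size 8, align 8) → ends 16; total 16 bytes, alignment 8
target at 0 (size 16, align 8) → ends 16
x at 16 (size 2, align 2) → ends 18
pad 2 to align 4 for y
y at 20 (size 4, align 4) → ends 24
hp at 24 (size 2, align 2) → ends 26
pad 2 to align 4 for cooldown
cooldown at 28 (size 4, align 4) → ends 32
score at 32 (size 8, align 8) → ends 40
team at 40 (size 1, align 1) → ends 41
state at 41 (size 1, align 1) → ends 42
z at 42 (size 2, align 2) → ends 44
tail pad 4 to reach multiple of 8
total 48 bytes, alignment 8
array of 9: 9 × 48 = 432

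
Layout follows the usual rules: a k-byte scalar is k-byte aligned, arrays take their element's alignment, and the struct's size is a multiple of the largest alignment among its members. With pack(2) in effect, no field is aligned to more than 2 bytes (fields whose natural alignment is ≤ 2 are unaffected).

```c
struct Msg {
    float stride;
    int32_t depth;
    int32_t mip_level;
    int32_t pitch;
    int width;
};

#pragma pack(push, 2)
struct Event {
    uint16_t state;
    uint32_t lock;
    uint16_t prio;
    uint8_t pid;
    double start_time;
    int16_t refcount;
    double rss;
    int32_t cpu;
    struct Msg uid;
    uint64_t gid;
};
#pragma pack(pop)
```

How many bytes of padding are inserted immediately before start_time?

1

Msg: 0..4  stride  (4B, 4-aligned); 4..8  depth  (4B, 4-aligned); 8..12  mip_level  (4B, 4-aligned); 12..16  pitch  (4B, 4-aligned); 16..20  width  (4B, 4-aligned); sizeof = 20, alignof = 4
0..2  state  (2B, 2-aligned)
2..6  lock  (4B, 2-aligned)
6..8  prio  (2B, 2-aligned)
8..9  pid  (1B, 1-aligned)
9..10  -- padding (1B)
10..18  start_time  (8B, 2-aligned)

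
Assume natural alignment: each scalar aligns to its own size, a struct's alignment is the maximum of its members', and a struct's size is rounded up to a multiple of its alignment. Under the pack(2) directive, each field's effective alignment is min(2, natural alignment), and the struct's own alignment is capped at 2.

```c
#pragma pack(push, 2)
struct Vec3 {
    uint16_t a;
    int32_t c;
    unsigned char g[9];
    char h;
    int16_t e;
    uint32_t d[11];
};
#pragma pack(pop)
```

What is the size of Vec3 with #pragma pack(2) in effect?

62

@0: a [2B, align 2] → 2
@2: c [4B, align 2] → 6
@6: g [9B, align 1] → 15
@15: h [1B, align 1] → 16
@16: e [2B, align 2] → 18
@18: d [44B, align 2] → 62
size 62, align 2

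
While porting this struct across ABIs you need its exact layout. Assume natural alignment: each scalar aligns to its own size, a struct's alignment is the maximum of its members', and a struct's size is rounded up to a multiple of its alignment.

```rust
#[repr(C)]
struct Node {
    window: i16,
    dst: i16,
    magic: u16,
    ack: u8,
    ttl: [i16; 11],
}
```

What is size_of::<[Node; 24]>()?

720

window at 0 (size 2, align 2) → ends 2
dst at 2 (size 2, align 2) → ends 4
magic at 4 (size 2, align 2) → ends 6
ack at 6 (size 1, align 1) → ends 7
pad 1 to align 2 for ttl
ttl at 8 (size 22, align 2) → ends 30
total 30 bytes, alignment 2
array of 24: 24 × 30 = 720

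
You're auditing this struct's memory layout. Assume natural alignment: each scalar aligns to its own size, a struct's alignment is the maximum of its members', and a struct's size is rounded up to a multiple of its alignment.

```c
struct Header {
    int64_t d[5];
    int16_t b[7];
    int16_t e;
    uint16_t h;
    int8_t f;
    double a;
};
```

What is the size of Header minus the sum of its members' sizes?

0..40  d  (40B, 8-aligned)
40..54  b  (14B, 2-aligned)
54..56  e  (2B, 2-aligned)
56..58  h  (2B, 2-aligned)
58..59  f  (1B, 1-aligned)
59..64  -- padding (5B)
64..72  a  (8B, 8-aligned)
sizeof = 72, alignof = 8
data bytes 67, size 72 → padding 5

5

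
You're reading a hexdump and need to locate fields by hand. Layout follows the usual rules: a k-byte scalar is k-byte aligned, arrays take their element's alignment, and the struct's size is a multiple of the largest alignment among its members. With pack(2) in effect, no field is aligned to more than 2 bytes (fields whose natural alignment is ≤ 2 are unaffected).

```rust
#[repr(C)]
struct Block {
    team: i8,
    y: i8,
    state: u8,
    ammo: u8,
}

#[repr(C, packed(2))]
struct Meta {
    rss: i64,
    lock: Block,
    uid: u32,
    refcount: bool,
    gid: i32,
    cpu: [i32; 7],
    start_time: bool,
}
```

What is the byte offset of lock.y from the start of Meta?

Block: @0: team [1B, align 1] → 1; @1: y [1B, align 1] → 2; @2: state [1B, align 1] → 3; @3: ammo [1B, align 1] → 4; size 4, align 1
@0: rss [8B, align 2] → 8
@8: lock [4B, align 1] → 12
within Block: y at 1
8 + 1 = 9

9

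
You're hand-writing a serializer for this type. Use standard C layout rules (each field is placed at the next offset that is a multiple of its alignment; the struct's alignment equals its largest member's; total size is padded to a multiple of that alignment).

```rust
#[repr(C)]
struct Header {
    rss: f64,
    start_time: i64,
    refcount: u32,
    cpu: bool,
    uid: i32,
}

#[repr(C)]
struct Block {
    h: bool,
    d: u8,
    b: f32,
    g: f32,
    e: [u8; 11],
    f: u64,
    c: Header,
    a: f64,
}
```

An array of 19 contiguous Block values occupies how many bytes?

1368

Header: 0..8  rss  (8B, 8-aligned); 8..16  start_time  (8B, 8-aligned); 16..20  refcount  (4B, 4-aligned); 20..21  cpu  (1B, 1-aligned); 21..24  -- padding (3B); 24..28  uid  (4B, 4-aligned); 28..32  -- tail padding (4B); sizeof = 32, alignof = 8
0..1  h  (1B, 1-aligned)
1..2  d  (1B, 1-aligned)
2..4  -- padding (2B)
4..8  b  (4B, 4-aligned)
8..12  g  (4B, 4-aligned)
12..23  e  (11B, 1-aligned)
23..24  -- padding (1B)
24..32  f  (8B, 8-aligned)
32..64  c  (32B, 8-aligned)
64..72  a  (8B, 8-aligned)
sizeof = 72, alignof = 8
array of 19: 19 × 72 = 1368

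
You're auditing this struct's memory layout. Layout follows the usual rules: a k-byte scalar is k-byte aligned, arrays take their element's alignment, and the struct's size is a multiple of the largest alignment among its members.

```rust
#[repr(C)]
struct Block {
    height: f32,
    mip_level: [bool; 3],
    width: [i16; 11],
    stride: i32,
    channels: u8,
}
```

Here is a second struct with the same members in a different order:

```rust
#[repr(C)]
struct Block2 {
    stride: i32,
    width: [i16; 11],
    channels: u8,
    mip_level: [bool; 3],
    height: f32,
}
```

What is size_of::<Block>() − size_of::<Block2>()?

0..4  height  (4B, 4-aligned)
4..7  mip_level  (3B, 1-aligned)
7..8  -- padding (1B)
8..30  width  (22B, 2-aligned)
30..32  -- padding (2B)
32..36  stride  (4B, 4-aligned)
36..37  channels  (1B, 1-aligned)
37..40  -- tail padding (3B)
sizeof = 40, alignof = 4
— Block2 —
0..4  stride  (4B, 4-aligned)
4..26  width  (22B, 2-aligned)
26..27  channels  (1B, 1-aligned)
27..30  mip_level  (3B, 1-aligned)
30..32  -- padding (2B)
32..36  height  (4B, 4-aligned)
sizeof = 36, alignof = 4
40 − 36 = 4

4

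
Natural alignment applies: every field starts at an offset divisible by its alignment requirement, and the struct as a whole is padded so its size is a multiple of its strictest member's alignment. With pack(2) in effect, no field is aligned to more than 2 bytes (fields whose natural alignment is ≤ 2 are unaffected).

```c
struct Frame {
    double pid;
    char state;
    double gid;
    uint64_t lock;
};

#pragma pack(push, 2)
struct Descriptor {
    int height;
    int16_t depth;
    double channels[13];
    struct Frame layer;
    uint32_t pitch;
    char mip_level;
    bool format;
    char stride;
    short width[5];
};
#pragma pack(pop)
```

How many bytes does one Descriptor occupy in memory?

Frame: pid at 0 (size 8, align 8) → ends 8; state at 8 (size 1, align 1) → ends 9; pad 7 to align 8 for gid; gid at 16 (size 8, align 8) → ends 24; lock at 24 (size 8, align 8) → ends 32; total 32 bytes, alignment 8
height at 0 (size 4, align 2) → ends 4
depth at 4 (size 2, align 2) → ends 6
channels at 6 (size 104, align 2) → ends 110
layer at 110 (size 32, align 2) → ends 142
pitch at 142 (size 4, align 2) → ends 146
mip_level at 146 (size 1, align 1) → ends 147
format at 147 (size 1, align 1) → ends 148
stride at 148 (size 1, align 1) → ends 149
pad 1 to align 2 for width
width at 150 (size 10, align 2) → ends 160
total 160 bytes, alignment 2

160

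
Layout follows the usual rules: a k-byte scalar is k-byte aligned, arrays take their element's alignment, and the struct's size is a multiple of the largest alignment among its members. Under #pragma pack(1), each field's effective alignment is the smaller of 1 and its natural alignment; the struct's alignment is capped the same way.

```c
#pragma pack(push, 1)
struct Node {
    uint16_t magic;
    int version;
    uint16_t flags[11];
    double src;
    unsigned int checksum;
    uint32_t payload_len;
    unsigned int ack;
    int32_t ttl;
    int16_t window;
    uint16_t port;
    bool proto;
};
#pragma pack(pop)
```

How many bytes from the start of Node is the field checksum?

36

@0: magic [2B, align 1] → 2
@2: version [4B, align 1] → 6
@6: flags [22B, align 1] → 28
@28: src [8B, align 1] → 36
@36: checksum [4B, align 1] → 40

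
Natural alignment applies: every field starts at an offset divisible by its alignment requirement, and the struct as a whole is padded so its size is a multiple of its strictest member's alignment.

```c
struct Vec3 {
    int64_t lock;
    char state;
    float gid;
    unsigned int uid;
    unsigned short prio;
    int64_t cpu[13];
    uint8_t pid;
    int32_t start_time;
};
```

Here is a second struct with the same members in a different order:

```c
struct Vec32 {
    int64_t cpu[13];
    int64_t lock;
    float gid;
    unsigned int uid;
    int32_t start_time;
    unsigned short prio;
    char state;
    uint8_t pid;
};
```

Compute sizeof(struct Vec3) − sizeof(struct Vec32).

8

lock at 0 (size 8, align 8) → ends 8
state at 8 (size 1, align 1) → ends 9
pad 3 to align 4 for gid
gid at 12 (size 4, align 4) → ends 16
uid at 16 (size 4, align 4) → ends 20
prio at 20 (size 2, align 2) → ends 22
pad 2 to align 8 for cpu
cpu at 24 (size 104, align 8) → ends 128
pid at 128 (size 1, align 1) → ends 129
pad 3 to align 4 for start_time
start_time at 132 (size 4, align 4) → ends 136
total 136 bytes, alignment 8
— Vec32 —
cpu at 0 (size 104, align 8) → ends 104
lock at 104 (size 8, align 8) → ends 112
gid at 112 (size 4, align 4) → ends 116
uid at 116 (size 4, align 4) → ends 120
start_time at 120 (size 4, align 4) → ends 124
prio at 124 (size 2, align 2) → ends 126
state at 126 (size 1, align 1) → ends 127
pid at 127 (size 1, align 1) → ends 128
total 128 bytes, alignment 8
136 − 128 = 8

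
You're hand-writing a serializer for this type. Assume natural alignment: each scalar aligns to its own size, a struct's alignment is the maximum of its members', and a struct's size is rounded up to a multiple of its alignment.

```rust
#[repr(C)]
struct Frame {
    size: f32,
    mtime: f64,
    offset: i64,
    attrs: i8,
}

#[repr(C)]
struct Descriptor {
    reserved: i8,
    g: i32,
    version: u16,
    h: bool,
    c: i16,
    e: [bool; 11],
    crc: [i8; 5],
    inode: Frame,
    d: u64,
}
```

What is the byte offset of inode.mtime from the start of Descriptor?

Frame: 0..4  size  (4B, 4-aligned); 4..8  -- padding (4B); 8..16  mtime  (8B, 8-aligned); 16..24  offset  (8B, 8-aligned); 24..25  attrs  (1B, 1-aligned); 25..32  -- tail padding (7B); sizeof = 32, alignof = 8
0..1  reserved  (1B, 1-aligned)
1..4  -- padding (3B)
4..8  g  (4B, 4-aligned)
8..10  version  (2B, 2-aligned)
10..11  h  (1B, 1-aligned)
11..12  -- padding (1B)
12..14  c  (2B, 2-aligned)
14..25  e  (11B, 1-aligned)
25..30  crc  (5B, 1-aligned)
30..32  -- padding (2B)
32..64  inode  (32B, 8-aligned)
within Frame: mtime at 8
32 + 8 = 40

40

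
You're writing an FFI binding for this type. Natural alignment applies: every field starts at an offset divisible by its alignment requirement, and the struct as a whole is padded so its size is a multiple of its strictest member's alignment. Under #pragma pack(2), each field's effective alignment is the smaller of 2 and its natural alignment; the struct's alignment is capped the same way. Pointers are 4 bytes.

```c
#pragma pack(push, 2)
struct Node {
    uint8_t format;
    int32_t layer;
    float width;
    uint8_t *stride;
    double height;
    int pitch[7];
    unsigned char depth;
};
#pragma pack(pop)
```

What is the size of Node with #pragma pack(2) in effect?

0..1  format  (1B, 1-aligned)
1..2  -- padding (1B)
2..6  layer  (4B, 2-aligned)
6..10  width  (4B, 2-aligned)
10..14  stride  (4B, 2-aligned)
14..22  height  (8B, 2-aligned)
22..50  pitch  (28B, 2-aligned)
50..51  depth  (1B, 1-aligned)
51..52  -- tail padding (1B)
sizeof = 52, alignof = 2

52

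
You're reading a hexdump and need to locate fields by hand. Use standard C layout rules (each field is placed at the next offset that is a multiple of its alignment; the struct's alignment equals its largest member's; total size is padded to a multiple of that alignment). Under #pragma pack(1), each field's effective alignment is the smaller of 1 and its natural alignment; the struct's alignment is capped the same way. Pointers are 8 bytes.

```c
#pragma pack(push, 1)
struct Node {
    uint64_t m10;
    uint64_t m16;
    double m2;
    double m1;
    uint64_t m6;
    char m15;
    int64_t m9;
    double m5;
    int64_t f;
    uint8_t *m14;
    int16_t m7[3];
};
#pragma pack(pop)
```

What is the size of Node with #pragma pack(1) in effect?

@0: m10 [8B, align 1] → 8
@8: m16 [8B, align 1] → 16
@16: m2 [8B, align 1] → 24
@24: m1 [8B, align 1] → 32
@32: m6 [8B, align 1] → 40
@40: m15 [1B, align 1] → 41
@41: m9 [8B, align 1] → 49
@49: m5 [8B, align 1] → 57
@57: f [8B, align 1] → 65
@65: m14 [8B, align 1] → 73
@73: m7 [6B, align 1] → 79
size 79, align 1

79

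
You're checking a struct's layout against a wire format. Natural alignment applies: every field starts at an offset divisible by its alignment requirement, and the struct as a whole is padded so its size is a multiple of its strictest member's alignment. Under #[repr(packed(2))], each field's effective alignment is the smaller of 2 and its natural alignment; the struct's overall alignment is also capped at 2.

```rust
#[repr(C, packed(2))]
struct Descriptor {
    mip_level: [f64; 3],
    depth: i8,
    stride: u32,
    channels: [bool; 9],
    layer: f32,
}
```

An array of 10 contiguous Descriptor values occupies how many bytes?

mip_level at 0 (size 24, align 2) → ends 24
depth at 24 (size 1, align 1) → ends 25
pad 1 to align 2 for stride
stride at 26 (size 4, align 2) → ends 30
channels at 30 (size 9, align 1) → ends 39
pad 1 to align 2 for layer
layer at 40 (size 4, align 2) → ends 44
total 44 bytes, alignment 2
array of 10: 10 × 44 = 440

440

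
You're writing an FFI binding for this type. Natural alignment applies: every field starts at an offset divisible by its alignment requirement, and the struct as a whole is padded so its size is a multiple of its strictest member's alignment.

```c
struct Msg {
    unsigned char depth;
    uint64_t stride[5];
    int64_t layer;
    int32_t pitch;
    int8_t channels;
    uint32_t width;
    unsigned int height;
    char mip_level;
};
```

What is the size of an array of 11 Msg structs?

880

@0: depth [1B, align 1] → 1
+7 pad (align 8)
@8: stride [40B, align 8] → 48
@48: layer [8B, align 8] → 56
@56: pitch [4B, align 4] → 60
@60: channels [1B, align 1] → 61
+3 pad (align 4)
@64: width [4B, align 4] → 68
@68: height [4B, align 4] → 72
@72: mip_level [1B, align 1] → 73
+7 tail pad (align 8)
size 80, align 8
array of 11: 11 × 80 = 880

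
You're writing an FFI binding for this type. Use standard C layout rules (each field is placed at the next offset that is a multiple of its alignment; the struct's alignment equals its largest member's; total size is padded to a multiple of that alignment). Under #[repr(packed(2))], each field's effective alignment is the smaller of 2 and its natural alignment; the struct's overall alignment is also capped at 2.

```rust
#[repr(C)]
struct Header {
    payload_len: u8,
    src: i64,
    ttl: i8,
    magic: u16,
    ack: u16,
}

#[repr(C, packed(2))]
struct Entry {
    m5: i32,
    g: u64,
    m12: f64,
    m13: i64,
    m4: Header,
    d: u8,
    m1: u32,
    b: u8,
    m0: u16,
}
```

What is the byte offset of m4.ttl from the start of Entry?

44

Header: @0: payload_len [1B, align 1] → 1; +7 pad (align 8); @8: src [8B, align 8] → 16; @16: ttl [1B, align 1] → 17; +1 pad (align 2); @18: magic [2B, align 2] → 20; @20: ack [2B, align 2] → 22; +2 tail pad (align 8); size 24, align 8
@0: m5 [4B, align 2] → 4
@4: g [8B, align 2] → 12
@12: m12 [8B, align 2] → 20
@20: m13 [8B, align 2] → 28
@28: m4 [24B, align 2] → 52
within Header: ttl at 16
28 + 16 = 44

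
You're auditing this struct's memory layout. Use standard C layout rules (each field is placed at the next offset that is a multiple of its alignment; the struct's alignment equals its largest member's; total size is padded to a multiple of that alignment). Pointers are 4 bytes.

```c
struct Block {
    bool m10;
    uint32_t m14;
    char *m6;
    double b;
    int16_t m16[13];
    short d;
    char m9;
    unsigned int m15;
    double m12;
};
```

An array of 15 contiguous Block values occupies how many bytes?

1080

0..1  m10  (1B, 1-aligned)
1..4  -- padding (3B)
4..8  m14  (4B, 4-aligned)
8..12  m6  (4B, 4-aligned)
12..16  -- padding (4B)
16..24  b  (8B, 8-aligned)
24..50  m16  (26B, 2-aligned)
50..52  d  (2B, 2-aligned)
52..53  m9  (1B, 1-aligned)
53..56  -- padding (3B)
56..60  m15  (4B, 4-aligned)
60..64  -- padding (4B)
64..72  m12  (8B, 8-aligned)
sizeof = 72, alignof = 8
array of 15: 15 × 72 = 1080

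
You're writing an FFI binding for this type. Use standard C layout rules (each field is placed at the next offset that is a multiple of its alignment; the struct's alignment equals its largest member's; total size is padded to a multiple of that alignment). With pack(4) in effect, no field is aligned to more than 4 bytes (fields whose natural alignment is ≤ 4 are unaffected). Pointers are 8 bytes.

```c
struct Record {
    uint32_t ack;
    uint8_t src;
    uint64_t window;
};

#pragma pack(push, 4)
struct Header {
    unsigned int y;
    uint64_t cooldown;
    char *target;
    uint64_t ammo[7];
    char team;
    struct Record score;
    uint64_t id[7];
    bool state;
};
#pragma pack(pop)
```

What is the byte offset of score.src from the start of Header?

Record: ack at 0 (size 4, align 4) → ends 4; src at 4 (size 1, align 1) → ends 5; pad 3 to align 8 for window; window at 8 (size 8, align 8) → ends 16; total 16 bytes, alignment 8
y at 0 (size 4, align 4) → ends 4
cooldown at 4 (size 8, align 4) → ends 12
target at 12 (size 8, align 4) → ends 20
ammo at 20 (size 56, align 4) → ends 76
team at 76 (size 1, align 1) → ends 77
pad 3 to align 4 for score
score at 80 (size 16, align 4) → ends 96
within Record: src at 4
80 + 4 = 84

84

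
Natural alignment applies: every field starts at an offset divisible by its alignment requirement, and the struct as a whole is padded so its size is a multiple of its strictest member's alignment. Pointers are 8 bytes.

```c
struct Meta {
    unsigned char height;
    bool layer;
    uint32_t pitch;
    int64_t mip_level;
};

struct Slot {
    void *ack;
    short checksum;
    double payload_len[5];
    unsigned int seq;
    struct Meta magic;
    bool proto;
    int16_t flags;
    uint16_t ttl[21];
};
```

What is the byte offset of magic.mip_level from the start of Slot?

72

Meta: 0..1  height  (1B, 1-aligned); 1..2  layer  (1B, 1-aligned); 2..4  -- padding (2B); 4..8  pitch  (4B, 4-aligned); 8..16  mip_level  (8B, 8-aligned); sizeof = 16, alignof = 8
0..8  ack  (8B, 8-aligned)
8..10  checksum  (2B, 2-aligned)
10..16  -- padding (6B)
16..56  payload_len  (40B, 8-aligned)
56..60  seq  (4B, 4-aligned)
60..64  -- padding (4B)
64..80  magic  (16B, 8-aligned)
within Meta: mip_level at 8
64 + 8 = 72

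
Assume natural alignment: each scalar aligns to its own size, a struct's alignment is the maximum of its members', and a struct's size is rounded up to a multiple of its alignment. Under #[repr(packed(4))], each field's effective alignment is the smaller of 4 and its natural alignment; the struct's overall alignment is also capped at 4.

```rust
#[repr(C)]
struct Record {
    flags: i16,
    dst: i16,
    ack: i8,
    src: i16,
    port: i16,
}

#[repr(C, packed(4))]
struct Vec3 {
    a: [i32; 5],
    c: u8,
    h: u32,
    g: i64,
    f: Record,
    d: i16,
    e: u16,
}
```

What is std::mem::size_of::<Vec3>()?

52

Record: flags at 0 (size 2, align 2) → ends 2; dst at 2 (size 2, align 2) → ends 4; ack at 4 (size 1, align 1) → ends 5; pad 1 to align 2 for src; src at 6 (size 2, align 2) → ends 8; port at 8 (size 2, align 2) → ends 10; total 10 bytes, alignment 2
a at 0 (size 20, align 4) → ends 20
c at 20 (size 1, align 1) → ends 21
pad 3 to align 4 for h
h at 24 (size 4, align 4) → ends 28
g at 28 (size 8, align 4) → ends 36
f at 36 (size 10, align 2) → ends 46
d at 46 (size 2, align 2) → ends 48
e at 48 (size 2, align 2) → ends 50
tail pad 2 to reach multiple of 4
total 52 bytes, alignment 4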